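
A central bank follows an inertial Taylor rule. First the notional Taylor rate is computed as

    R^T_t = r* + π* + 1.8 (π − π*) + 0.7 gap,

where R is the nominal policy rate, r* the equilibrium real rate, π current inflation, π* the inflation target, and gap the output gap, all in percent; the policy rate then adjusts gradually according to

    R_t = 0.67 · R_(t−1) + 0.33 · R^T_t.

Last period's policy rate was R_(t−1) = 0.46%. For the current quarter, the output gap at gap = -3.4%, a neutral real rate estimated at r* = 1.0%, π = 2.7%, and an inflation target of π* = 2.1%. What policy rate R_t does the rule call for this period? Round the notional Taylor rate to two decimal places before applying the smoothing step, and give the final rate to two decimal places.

R^T_t = 1.0 + 2.1 + 1.8 × (2.7 − 2.1) + 0.7 × (-3.4)
   = 1.0 + 2.1 + 1.08 − 2.38 = 1.80
R_t = 0.67 × 0.46 + 0.33 × 1.80 = 0.3082 + 0.594 = 0.90

0.90%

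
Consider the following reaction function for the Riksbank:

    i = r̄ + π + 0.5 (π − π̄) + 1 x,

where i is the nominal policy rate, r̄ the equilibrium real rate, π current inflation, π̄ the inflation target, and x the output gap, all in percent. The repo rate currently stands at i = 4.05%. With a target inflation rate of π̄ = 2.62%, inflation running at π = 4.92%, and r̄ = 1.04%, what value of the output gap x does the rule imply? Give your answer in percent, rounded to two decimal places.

1 x = 4.05 − 1.04 − 4.92 − 0.5 × (4.92 − 2.62) = -3.06
x = -3.06 / 1 = -3.06

-3.06%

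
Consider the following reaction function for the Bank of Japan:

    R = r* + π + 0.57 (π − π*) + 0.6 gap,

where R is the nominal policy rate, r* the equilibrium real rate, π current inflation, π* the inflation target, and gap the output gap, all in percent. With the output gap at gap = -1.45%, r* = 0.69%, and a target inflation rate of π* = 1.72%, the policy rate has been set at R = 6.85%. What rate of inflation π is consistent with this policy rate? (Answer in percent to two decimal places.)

5.10%

Collecting π: R = r* + (1 + 0.57) π − 0.57 π* + 0.6 gap
1.57 π = 6.85 − 0.69 + 0.57 × 1.72 − 0.6 × (-1.45) = 8.0104
π = 8.0104 / 1.57 = 5.10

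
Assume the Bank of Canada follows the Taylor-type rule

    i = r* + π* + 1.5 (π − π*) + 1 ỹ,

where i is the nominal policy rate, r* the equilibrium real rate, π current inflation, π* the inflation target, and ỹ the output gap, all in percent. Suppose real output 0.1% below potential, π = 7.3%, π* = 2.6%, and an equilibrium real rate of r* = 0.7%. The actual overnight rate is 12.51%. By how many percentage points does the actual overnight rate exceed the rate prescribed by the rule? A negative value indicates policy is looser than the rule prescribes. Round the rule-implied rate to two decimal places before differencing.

Output 0.1% below potential → ỹ = -0.1.
i = 0.7 + 2.6 + 1.5 × (7.3 − 2.6) + 1 × (-0.1)
   = 0.7 + 2.6 + 7.05 − 0.1 = 10.25
Deviation = 12.51 − 10.25 = 2.26 pp.

2.26 pp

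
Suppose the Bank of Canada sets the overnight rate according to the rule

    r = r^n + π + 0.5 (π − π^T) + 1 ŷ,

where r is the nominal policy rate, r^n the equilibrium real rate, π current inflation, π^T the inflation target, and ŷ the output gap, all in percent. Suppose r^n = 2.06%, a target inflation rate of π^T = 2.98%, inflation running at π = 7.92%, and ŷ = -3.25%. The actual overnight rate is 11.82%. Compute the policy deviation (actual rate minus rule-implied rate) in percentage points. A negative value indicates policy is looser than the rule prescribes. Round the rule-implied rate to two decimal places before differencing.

r = 2.06 + 7.92 + 0.5 × (7.92 − 2.98) + 1 × (-3.25)
   = 2.06 + 7.92 + 2.47 − 3.25 = 9.20
Deviation = 11.82 − 9.20 = 2.62 pp.

2.62 pp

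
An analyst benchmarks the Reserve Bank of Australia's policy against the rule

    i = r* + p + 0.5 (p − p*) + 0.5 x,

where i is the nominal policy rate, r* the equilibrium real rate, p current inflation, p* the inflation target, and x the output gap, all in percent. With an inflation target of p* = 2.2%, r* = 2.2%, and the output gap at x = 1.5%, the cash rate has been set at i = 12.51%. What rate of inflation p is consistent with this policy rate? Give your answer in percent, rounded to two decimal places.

7.11%

Collecting p: i = r* + (1 + 0.5) p − 0.5 p* + 0.5 x
1.5 p = 12.51 − 2.2 + 0.5 × 2.2 − 0.5 × 1.5 = 10.66
p = 10.66 / 1.5 = 7.11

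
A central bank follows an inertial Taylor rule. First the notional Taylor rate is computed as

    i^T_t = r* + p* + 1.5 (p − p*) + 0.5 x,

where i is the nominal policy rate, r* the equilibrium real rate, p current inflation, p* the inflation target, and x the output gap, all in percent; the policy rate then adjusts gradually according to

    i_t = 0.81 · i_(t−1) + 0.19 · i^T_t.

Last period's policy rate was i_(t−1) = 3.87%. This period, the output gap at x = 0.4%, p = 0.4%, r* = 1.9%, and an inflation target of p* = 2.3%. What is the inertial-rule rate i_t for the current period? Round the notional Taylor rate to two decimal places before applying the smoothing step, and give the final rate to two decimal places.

3.43%

i^T_t = 1.9 + 2.3 + 1.5 × (0.4 − 2.3) + 0.5 × 0.4
   = 1.9 + 2.3 − 2.85 + 0.2 = 1.55
i_t = 0.81 × 3.87 + 0.19 × 1.55 = 3.1347 + 0.2945 = 3.43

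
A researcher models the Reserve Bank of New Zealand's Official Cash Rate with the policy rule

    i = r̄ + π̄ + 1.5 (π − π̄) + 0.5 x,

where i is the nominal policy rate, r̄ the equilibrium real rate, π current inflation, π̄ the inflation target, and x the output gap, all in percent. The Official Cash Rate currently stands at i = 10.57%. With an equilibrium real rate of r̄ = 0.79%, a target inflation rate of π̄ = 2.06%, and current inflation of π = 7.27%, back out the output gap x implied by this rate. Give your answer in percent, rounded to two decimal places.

-0.19%

0.5 x = 10.57 − 0.79 − 2.06 − 1.5 × (7.27 − 2.06) = -0.095
x = -0.095 / 0.5 = -0.19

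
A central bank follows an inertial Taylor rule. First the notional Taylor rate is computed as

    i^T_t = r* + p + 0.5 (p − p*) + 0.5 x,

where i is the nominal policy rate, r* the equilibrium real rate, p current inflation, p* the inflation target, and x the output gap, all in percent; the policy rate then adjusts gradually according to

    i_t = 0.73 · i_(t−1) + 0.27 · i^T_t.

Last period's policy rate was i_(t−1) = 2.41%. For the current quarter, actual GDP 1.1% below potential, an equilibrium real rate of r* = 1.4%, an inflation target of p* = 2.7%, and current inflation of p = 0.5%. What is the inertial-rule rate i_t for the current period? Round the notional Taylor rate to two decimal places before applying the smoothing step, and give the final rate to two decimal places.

Output 1.1% below potential → x = -1.1.
i^T_t = 1.4 + 0.5 + 0.5 × (0.5 − 2.7) + 0.5 × (-1.1)
   = 1.4 + 0.5 − 1.1 − 0.55 = 0.25
i_t = 0.73 × 2.41 + 0.27 × 0.25 = 1.7593 + 0.0675 = 1.83

1.83%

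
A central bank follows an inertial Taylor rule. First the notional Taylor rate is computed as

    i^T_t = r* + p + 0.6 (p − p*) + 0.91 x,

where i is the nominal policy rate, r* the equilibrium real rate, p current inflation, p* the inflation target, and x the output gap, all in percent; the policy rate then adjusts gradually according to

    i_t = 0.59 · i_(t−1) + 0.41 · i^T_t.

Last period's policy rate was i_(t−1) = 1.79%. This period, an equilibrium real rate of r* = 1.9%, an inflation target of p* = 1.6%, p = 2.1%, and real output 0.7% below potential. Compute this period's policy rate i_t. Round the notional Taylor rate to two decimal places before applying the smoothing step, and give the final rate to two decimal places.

Output 0.7% below potential → x = -0.7.
i^T_t = 1.9 + 2.1 + 0.6 × (2.1 − 1.6) + 0.91 × (-0.7)
   = 1.9 + 2.1 + 0.3 − 0.637 = 3.66
i_t = 0.59 × 1.79 + 0.41 × 3.66 = 1.0561 + 1.5006 = 2.56

2.56%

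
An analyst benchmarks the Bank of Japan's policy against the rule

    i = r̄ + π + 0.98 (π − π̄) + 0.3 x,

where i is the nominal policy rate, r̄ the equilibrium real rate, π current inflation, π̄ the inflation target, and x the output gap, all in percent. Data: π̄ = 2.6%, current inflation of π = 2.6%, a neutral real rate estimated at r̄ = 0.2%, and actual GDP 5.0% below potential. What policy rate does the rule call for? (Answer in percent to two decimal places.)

Output 5.0% below potential → x = -5.0.
i = 0.2 + 2.6 + 0.98 × (2.6 − 2.6) + 0.3 × (-5.0)
   = 0.2 + 2.6 + 0 − 1.5 = 1.30

1.30%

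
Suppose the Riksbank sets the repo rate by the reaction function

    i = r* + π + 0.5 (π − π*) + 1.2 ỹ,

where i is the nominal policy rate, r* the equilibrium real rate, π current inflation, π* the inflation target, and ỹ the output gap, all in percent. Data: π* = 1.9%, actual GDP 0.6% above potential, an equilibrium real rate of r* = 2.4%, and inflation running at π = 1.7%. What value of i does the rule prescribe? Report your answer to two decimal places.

Output 0.6% above potential → ỹ = 0.6.
i = 2.4 + 1.7 + 0.5 × (1.7 − 1.9) + 1.2 × 0.6
   = 2.4 + 1.7 − 0.1 + 0.72 = 4.72

4.72%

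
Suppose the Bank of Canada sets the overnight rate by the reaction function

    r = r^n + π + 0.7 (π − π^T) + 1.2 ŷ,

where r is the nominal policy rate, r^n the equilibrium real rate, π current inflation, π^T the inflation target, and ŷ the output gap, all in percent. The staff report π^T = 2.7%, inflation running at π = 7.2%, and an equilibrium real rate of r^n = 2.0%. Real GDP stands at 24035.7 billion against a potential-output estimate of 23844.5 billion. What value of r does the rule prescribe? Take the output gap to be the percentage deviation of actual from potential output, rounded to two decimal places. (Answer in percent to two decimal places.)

Output gap = 100 × (24035.7 − 23844.5) / 23844.5 = 0.80%.
r = 2.00 + 7.20 + 0.7 × (7.20 − 2.70) + 1.2 × 0.80
   = 2.00 + 7.2 + 3.15 + 0.96 = 13.31

13.31%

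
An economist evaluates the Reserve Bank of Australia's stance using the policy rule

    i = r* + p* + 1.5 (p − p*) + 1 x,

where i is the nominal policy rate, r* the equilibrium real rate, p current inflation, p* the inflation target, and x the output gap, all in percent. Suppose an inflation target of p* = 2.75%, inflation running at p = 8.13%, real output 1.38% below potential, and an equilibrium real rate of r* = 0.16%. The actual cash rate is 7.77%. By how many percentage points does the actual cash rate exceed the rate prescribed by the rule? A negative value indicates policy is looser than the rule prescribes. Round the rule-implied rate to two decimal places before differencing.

Output 1.38% below potential → x = -1.38.
i = 0.16 + 2.75 + 1.5 × (8.13 − 2.75) + 1 × (-1.38)
   = 0.16 + 2.75 + 8.07 − 1.38 = 9.60
Deviation = 7.77 − 9.60 = -1.83 pp.

-1.83 pp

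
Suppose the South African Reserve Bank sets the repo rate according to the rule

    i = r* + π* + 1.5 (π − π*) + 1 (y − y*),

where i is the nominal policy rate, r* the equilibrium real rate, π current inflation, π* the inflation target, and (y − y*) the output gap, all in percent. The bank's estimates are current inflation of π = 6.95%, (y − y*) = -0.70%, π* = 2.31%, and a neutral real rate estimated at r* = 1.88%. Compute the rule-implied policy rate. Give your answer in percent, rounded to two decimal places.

10.45%

i = 1.88 + 2.31 + 1.5 × (6.95 − 2.31) + 1 × (-0.70)
   = 1.88 + 2.31 + 6.96 − 0.7 = 10.45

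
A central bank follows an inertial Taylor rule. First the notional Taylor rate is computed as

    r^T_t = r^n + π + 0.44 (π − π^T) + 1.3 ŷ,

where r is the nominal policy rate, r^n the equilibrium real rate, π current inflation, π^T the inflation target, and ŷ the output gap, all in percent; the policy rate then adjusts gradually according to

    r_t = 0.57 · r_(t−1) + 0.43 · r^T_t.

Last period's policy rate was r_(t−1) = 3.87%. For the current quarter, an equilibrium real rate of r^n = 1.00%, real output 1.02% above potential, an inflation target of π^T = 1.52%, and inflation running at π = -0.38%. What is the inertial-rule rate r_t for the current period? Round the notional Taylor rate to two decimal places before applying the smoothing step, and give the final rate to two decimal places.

2.68%

Output 1.02% above potential → ŷ = 1.02.
r^T_t = 1.00 + (-0.38) + 0.44 × (-0.38 − 1.52) + 1.3 × 1.02
   = 1.00 − 0.38 − 0.836 + 1.326 = 1.11
r_t = 0.57 × 3.87 + 0.43 × 1.11 = 2.2059 + 0.4773 = 2.68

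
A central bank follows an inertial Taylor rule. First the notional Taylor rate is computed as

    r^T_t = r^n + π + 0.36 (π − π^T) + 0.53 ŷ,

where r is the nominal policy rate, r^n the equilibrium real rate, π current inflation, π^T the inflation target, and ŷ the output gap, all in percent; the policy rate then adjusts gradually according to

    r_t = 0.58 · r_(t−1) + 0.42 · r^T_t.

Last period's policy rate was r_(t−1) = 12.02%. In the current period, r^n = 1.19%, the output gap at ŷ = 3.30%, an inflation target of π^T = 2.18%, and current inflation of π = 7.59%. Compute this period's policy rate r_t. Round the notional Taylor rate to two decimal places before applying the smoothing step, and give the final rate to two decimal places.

12.21%

r^T_t = 1.19 + 7.59 + 0.36 × (7.59 − 2.18) + 0.53 × 3.30
   = 1.19 + 7.59 + 1.9476 + 1.749 = 12.48
r_t = 0.58 × 12.02 + 0.42 × 12.48 = 6.9716 + 5.2416 = 12.21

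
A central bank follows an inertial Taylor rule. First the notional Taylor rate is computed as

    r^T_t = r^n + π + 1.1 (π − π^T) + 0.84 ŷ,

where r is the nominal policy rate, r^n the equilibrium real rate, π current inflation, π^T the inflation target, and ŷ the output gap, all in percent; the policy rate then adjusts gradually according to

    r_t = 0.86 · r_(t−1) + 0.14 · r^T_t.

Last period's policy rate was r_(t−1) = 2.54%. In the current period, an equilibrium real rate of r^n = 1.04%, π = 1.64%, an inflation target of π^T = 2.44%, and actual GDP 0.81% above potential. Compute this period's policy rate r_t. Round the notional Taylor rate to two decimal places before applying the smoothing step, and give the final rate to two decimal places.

2.53%

Output 0.81% above potential → ŷ = 0.81.
r^T_t = 1.04 + 1.64 + 1.1 × (1.64 − 2.44) + 0.84 × 0.81
   = 1.04 + 1.64 − 0.88 + 0.6804 = 2.48
r_t = 0.86 × 2.54 + 0.14 × 2.48 = 2.1844 + 0.3472 = 2.53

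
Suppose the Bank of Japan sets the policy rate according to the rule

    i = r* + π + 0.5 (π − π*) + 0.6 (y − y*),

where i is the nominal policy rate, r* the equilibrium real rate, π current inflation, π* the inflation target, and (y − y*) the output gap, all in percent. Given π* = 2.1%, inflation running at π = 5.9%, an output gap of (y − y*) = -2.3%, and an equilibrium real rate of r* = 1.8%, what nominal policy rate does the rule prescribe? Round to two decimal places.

8.22%

i = 1.8 + 5.9 + 0.5 × (5.9 − 2.1) + 0.6 × (-2.3)
   = 1.8 + 5.9 + 1.9 − 1.38 = 8.22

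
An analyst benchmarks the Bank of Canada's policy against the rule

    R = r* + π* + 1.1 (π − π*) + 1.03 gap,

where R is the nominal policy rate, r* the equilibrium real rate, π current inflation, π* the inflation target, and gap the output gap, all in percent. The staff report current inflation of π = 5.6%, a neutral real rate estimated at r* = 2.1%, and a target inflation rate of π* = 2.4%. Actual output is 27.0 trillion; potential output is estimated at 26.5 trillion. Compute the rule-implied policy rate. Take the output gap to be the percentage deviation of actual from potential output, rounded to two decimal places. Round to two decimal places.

Output gap = 100 × (27.0 − 26.5) / 26.5 = 1.89%.
R = 2.10 + 2.40 + 1.1 × (5.60 − 2.40) + 1.03 × 1.89
   = 2.10 + 2.4 + 3.52 + 1.9467 = 9.97

9.97%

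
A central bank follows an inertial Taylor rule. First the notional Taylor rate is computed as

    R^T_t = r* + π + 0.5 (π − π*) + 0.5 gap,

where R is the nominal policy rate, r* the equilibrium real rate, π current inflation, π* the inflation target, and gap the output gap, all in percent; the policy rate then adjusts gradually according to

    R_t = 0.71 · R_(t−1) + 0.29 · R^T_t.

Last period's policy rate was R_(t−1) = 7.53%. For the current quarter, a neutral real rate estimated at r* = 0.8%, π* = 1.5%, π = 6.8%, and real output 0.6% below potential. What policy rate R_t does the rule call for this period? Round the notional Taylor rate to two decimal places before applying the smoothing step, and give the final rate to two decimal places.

Output 0.6% below potential → gap = -0.6.
R^T_t = 0.8 + 6.8 + 0.5 × (6.8 − 1.5) + 0.5 × (-0.6)
   = 0.8 + 6.8 + 2.65 − 0.3 = 9.95
R_t = 0.71 × 7.53 + 0.29 × 9.95 = 5.3463 + 2.8855 = 8.23

8.23%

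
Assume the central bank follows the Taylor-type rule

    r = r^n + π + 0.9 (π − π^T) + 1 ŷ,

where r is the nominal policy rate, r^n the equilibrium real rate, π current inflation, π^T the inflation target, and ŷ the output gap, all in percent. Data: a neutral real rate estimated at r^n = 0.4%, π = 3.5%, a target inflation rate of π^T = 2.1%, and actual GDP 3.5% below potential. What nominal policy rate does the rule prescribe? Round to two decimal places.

1.66%

Output 3.5% below potential → ŷ = -3.5.
r = 0.4 + 3.5 + 0.9 × (3.5 − 2.1) + 1 × (-3.5)
   = 0.4 + 3.5 + 1.26 − 3.5 = 1.66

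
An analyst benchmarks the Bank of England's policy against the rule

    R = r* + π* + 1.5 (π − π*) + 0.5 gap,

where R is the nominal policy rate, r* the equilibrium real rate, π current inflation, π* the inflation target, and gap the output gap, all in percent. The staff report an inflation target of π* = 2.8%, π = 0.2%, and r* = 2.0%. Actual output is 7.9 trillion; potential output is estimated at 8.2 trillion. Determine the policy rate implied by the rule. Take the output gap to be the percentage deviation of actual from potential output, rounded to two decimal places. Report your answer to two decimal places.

-0.93%

Output gap = 100 × (7.9 − 8.2) / 8.2 = -3.66%.
R = 2.00 + 2.80 + 1.5 × (0.20 − 2.80) + 0.5 × (-3.66)
   = 2.00 + 2.8 − 3.9 − 1.83 = -0.93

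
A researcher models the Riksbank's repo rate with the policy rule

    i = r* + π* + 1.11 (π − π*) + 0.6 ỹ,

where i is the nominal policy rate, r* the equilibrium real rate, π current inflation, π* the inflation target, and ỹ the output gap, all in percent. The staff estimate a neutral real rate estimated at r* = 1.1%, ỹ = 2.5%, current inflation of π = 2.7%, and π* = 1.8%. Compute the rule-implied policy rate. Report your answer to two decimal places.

i = 1.1 + 1.8 + 1.11 × (2.7 − 1.8) + 0.6 × 2.5
   = 1.1 + 1.8 + 0.999 + 1.5 = 5.40

5.40%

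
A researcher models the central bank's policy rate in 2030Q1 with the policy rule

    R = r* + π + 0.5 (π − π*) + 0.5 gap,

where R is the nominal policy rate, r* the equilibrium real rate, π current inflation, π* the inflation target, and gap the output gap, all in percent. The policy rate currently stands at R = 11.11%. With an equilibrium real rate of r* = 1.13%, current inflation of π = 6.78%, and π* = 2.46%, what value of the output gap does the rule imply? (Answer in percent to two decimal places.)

0.5 gap = 11.11 − 1.13 − 6.78 − 0.5 × (6.78 − 2.46) = 1.04
gap = 1.04 / 0.5 = 2.08

2.08%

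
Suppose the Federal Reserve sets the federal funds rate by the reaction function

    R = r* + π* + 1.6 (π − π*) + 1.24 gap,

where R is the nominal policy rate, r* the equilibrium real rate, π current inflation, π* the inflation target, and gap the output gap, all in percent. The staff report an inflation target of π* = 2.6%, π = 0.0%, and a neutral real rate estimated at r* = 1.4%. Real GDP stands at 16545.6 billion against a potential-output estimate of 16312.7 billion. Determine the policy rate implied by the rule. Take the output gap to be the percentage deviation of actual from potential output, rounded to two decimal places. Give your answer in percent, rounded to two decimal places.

Output gap = 100 × (16545.6 − 16312.7) / 16312.7 = 1.43%.
R = 1.40 + 2.60 + 1.6 × (0.00 − 2.60) + 1.24 × 1.43
   = 1.40 + 2.6 − 4.16 + 1.7732 = 1.61

1.61%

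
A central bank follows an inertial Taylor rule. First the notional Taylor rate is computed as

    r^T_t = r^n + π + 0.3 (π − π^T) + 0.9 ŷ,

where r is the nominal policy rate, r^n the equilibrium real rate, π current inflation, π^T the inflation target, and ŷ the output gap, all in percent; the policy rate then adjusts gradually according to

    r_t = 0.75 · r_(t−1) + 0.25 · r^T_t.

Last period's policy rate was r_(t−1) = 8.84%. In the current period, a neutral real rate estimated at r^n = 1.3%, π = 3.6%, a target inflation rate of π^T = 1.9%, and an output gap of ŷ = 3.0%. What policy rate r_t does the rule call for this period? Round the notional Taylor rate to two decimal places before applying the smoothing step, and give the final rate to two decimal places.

r^T_t = 1.3 + 3.6 + 0.3 × (3.6 − 1.9) + 0.9 × 3.0
   = 1.3 + 3.6 + 0.51 + 2.7 = 8.11
r_t = 0.75 × 8.84 + 0.25 × 8.11 = 6.63 + 2.0275 = 8.66

8.66%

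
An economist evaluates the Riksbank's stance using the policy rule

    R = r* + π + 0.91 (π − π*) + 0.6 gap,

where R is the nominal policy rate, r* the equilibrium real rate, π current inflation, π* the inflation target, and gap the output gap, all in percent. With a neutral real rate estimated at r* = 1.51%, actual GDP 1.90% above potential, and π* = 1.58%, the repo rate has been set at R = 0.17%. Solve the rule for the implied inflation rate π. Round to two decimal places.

Output 1.90% above potential → gap = 1.90.
Collecting π: R = r* + (1 + 0.91) π − 0.91 π* + 0.6 gap
1.91 π = 0.17 − 1.51 + 0.91 × 1.58 − 0.6 × 1.90 = -1.0422
π = -1.0422 / 1.91 = -0.55

-0.55%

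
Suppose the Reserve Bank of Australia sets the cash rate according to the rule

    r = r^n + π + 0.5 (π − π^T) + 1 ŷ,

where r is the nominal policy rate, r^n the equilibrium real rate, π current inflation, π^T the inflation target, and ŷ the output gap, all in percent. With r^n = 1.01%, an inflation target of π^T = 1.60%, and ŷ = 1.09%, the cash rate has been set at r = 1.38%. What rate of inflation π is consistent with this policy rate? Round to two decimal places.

0.05%

Collecting π: r = r^n + (1 + 0.5) π − 0.5 π^T + 1 ŷ
1.5 π = 1.38 − 1.01 + 0.5 × 1.60 − 1 × 1.09 = 0.08
π = 0.08 / 1.5 = 0.05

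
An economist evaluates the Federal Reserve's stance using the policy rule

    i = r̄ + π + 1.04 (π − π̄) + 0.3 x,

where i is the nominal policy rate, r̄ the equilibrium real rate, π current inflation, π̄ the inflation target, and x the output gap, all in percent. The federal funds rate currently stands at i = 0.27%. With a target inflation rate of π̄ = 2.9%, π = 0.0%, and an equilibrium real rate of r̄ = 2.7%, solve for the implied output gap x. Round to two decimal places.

1.95%

0.3 x = 0.27 − 2.7 − 0.0 − 1.04 × (0.0 − 2.9) = 0.586
x = 0.586 / 0.3 = 1.95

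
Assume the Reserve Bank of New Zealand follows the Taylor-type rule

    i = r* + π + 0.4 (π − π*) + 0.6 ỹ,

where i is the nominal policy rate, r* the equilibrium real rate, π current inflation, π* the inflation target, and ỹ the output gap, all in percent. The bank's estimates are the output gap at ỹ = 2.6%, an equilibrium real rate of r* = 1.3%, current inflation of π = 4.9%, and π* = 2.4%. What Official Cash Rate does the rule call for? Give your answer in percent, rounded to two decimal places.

i = 1.3 + 4.9 + 0.4 × (4.9 − 2.4) + 0.6 × 2.6
   = 1.3 + 4.9 + 1 + 1.56 = 8.76

8.76%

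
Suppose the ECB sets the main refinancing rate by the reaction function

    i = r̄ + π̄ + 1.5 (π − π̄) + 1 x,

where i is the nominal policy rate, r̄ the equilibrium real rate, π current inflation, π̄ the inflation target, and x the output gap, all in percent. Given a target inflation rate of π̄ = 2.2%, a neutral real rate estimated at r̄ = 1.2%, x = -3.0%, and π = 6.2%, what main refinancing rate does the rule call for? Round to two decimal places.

6.40%

i = 1.2 + 2.2 + 1.5 × (6.2 − 2.2) + 1 × (-3.0)
   = 1.2 + 2.2 + 6 − 3 = 6.40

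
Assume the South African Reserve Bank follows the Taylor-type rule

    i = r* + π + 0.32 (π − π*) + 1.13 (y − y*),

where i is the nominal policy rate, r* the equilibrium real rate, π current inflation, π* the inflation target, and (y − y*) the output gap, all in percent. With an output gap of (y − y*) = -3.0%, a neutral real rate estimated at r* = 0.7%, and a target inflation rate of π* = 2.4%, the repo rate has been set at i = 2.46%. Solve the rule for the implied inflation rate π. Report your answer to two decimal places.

Collecting π: i = r* + (1 + 0.32) π − 0.32 π* + 1.13 (y − y*)
1.32 π = 2.46 − 0.7 + 0.32 × 2.4 − 1.13 × (-3.0) = 5.918
π = 5.918 / 1.32 = 4.48

4.48%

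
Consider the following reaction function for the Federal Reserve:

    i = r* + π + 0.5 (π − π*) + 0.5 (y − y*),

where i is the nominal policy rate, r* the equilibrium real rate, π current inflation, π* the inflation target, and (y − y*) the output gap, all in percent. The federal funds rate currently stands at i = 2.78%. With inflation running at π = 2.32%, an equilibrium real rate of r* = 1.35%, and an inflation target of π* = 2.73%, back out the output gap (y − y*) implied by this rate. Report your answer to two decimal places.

0.5 (y − y*) = 2.78 − 1.35 − 2.32 − 0.5 × (2.32 − 2.73) = -0.685
(y − y*) = -0.685 / 0.5 = -1.37

-1.37%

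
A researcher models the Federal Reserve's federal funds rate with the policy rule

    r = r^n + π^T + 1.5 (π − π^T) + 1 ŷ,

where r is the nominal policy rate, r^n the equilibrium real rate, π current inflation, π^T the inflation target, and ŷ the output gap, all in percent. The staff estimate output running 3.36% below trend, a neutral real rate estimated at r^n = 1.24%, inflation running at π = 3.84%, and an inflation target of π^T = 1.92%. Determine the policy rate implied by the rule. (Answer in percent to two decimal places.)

Output 3.36% below potential → ŷ = -3.36.
r = 1.24 + 1.92 + 1.5 × (3.84 − 1.92) + 1 × (-3.36)
   = 1.24 + 1.92 + 2.88 − 3.36 = 2.68

2.68%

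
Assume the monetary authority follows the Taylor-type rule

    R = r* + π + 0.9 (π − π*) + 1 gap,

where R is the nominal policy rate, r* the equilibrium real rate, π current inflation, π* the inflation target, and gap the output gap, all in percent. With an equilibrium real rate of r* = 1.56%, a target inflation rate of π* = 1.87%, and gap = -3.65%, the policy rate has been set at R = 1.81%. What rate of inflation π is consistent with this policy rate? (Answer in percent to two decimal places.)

Collecting π: R = r* + (1 + 0.9) π − 0.9 π* + 1 gap
1.9 π = 1.81 − 1.56 + 0.9 × 1.87 − 1 × (-3.65) = 5.583
π = 5.583 / 1.9 = 2.94

2.94%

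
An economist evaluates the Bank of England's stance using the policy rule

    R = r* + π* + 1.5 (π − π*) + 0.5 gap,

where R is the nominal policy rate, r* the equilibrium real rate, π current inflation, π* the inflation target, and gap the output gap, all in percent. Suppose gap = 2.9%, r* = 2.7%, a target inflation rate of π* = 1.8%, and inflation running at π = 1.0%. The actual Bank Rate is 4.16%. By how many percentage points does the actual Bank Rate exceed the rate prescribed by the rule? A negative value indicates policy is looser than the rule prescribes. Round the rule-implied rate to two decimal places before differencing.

R = 2.7 + 1.8 + 1.5 × (1.0 − 1.8) + 0.5 × 2.9
   = 2.7 + 1.8 − 1.2 + 1.45 = 4.75
Deviation = 4.16 − 4.75 = -0.59 pp.

-0.59 pp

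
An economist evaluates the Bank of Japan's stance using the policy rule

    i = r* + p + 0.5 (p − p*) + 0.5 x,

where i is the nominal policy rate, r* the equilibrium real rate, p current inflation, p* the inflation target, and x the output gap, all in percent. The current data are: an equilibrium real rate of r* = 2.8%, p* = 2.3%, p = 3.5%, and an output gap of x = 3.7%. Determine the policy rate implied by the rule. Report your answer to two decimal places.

i = 2.8 + 3.5 + 0.5 × (3.5 − 2.3) + 0.5 × 3.7
   = 2.8 + 3.5 + 0.6 + 1.85 = 8.75

8.75%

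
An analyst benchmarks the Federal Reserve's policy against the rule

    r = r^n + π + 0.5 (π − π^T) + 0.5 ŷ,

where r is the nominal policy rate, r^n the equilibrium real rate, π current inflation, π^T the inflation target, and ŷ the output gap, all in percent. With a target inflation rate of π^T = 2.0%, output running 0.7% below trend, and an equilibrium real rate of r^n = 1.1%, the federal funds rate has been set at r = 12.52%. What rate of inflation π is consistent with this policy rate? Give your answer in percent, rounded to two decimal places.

Output 0.7% below potential → ŷ = -0.7.
Collecting π: r = r^n + (1 + 0.5) π − 0.5 π^T + 0.5 ŷ
1.5 π = 12.52 − 1.1 + 0.5 × 2.0 − 0.5 × (-0.7) = 12.77
π = 12.77 / 1.5 = 8.51

8.51%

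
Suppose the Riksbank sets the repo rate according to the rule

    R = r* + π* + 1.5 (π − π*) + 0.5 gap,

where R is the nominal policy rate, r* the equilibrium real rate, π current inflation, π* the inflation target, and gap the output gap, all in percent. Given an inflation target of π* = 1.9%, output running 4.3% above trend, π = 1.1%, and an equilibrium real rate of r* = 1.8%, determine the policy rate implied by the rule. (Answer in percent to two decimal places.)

Output 4.3% above potential → gap = 4.3.
R = 1.8 + 1.9 + 1.5 × (1.1 − 1.9) + 0.5 × 4.3
   = 1.8 + 1.9 − 1.2 + 2.15 = 4.65

4.65%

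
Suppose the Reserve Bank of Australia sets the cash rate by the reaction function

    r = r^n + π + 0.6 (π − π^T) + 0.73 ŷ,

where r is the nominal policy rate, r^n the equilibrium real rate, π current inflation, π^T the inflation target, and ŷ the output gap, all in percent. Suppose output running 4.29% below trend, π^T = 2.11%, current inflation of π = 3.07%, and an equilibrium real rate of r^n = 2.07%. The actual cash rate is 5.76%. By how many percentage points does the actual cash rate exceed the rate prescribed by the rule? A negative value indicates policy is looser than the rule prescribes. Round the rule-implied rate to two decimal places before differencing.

3.18 pp

Output 4.29% below potential → ŷ = -4.29.
r = 2.07 + 3.07 + 0.6 × (3.07 − 2.11) + 0.73 × (-4.29)
   = 2.07 + 3.07 + 0.576 − 3.1317 = 2.58
Deviation = 5.76 − 2.58 = 3.18 pp.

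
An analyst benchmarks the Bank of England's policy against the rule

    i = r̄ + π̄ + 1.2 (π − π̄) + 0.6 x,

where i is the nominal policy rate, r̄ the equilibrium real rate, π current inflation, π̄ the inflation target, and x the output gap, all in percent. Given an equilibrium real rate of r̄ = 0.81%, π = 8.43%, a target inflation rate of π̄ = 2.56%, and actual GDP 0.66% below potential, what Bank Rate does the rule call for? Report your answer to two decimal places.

10.02%

Output 0.66% below potential → x = -0.66.
i = 0.81 + 2.56 + 1.2 × (8.43 − 2.56) + 0.6 × (-0.66)
   = 0.81 + 2.56 + 7.044 − 0.396 = 10.02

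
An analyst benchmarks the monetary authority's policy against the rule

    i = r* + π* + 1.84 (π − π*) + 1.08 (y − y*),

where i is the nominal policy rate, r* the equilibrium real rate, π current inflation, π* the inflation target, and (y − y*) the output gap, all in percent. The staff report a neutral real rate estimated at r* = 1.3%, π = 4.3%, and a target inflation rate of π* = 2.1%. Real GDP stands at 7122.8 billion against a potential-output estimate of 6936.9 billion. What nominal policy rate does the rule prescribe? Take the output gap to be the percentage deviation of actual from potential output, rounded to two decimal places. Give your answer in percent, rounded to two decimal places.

Output gap = 100 × (7122.8 − 6936.9) / 6936.9 = 2.68%.
i = 1.30 + 2.10 + 1.84 × (4.30 − 2.10) + 1.08 × 2.68
   = 1.30 + 2.1 + 4.048 + 2.8944 = 10.34

10.34%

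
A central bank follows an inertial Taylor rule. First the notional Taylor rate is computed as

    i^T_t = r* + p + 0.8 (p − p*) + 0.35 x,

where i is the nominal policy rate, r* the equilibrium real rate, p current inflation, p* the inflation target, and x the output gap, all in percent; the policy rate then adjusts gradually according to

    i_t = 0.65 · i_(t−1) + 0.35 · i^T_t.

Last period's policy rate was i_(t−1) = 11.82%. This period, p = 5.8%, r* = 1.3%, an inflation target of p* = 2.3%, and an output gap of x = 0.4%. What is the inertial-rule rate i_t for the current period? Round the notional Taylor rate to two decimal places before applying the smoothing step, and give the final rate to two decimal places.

11.20%

i^T_t = 1.3 + 5.8 + 0.8 × (5.8 − 2.3) + 0.35 × 0.4
   = 1.3 + 5.8 + 2.8 + 0.14 = 10.04
i_t = 0.65 × 11.82 + 0.35 × 10.04 = 7.683 + 3.514 = 11.20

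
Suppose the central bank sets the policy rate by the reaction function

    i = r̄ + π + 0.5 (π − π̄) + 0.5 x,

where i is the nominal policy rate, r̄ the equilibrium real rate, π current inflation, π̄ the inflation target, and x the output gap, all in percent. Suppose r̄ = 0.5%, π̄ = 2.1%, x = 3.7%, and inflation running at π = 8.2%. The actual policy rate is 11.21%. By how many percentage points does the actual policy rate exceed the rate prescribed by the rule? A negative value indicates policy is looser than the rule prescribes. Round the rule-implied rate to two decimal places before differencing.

i = 0.5 + 8.2 + 0.5 × (8.2 − 2.1) + 0.5 × 3.7
   = 0.5 + 8.2 + 3.05 + 1.85 = 13.60
Deviation = 11.21 − 13.60 = -2.39 pp.

-2.39 pp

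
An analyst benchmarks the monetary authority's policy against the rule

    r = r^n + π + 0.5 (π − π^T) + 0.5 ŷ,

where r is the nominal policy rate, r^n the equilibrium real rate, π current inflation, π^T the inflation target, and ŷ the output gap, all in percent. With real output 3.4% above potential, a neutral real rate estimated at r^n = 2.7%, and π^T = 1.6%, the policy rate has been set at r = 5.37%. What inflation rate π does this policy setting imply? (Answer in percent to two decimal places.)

Output 3.4% above potential → ŷ = 3.4.
Collecting π: r = r^n + (1 + 0.5) π − 0.5 π^T + 0.5 ŷ
1.5 π = 5.37 − 2.7 + 0.5 × 1.6 − 0.5 × 3.4 = 1.77
π = 1.77 / 1.5 = 1.18

1.18%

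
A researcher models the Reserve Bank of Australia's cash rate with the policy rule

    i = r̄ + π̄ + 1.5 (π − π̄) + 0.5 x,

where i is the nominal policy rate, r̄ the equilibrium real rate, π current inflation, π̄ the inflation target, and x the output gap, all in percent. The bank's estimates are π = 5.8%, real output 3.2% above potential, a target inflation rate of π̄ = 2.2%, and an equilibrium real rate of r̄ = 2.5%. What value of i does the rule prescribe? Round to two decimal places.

Output 3.2% above potential → x = 3.2.
i = 2.5 + 2.2 + 1.5 × (5.8 − 2.2) + 0.5 × 3.2
   = 2.5 + 2.2 + 5.4 + 1.6 = 11.70

11.70%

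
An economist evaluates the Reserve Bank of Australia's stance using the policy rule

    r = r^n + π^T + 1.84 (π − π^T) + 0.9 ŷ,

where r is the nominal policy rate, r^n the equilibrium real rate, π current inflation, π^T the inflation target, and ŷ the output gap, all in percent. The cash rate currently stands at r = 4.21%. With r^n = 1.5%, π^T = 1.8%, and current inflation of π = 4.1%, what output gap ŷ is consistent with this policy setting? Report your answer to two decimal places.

-3.69%

0.9 ŷ = 4.21 − 1.5 − 1.8 − 1.84 × (4.1 − 1.8) = -3.322
ŷ = -3.322 / 0.9 = -3.69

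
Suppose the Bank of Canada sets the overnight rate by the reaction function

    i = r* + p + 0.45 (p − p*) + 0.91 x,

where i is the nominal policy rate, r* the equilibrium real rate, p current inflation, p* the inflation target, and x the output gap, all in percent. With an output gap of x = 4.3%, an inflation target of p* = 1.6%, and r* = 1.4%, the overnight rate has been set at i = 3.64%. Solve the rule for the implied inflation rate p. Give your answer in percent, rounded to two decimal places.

Collecting p: i = r* + (1 + 0.45) p − 0.45 p* + 0.91 x
1.45 p = 3.64 − 1.4 + 0.45 × 1.6 − 0.91 × 4.3 = -0.953
p = -0.953 / 1.45 = -0.66

-0.66%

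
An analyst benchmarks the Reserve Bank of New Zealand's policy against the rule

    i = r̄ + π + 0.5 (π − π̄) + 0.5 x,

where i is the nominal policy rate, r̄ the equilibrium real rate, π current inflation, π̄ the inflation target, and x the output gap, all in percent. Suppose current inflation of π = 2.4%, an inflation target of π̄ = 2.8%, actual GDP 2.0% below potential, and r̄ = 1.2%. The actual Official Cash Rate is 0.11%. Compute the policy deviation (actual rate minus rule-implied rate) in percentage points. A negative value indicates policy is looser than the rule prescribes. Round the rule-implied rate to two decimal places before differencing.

Output 2.0% below potential → x = -2.0.
i = 1.2 + 2.4 + 0.5 × (2.4 − 2.8) + 0.5 × (-2.0)
   = 1.2 + 2.4 − 0.2 − 1 = 2.40
Deviation = 0.11 − 2.40 = -2.29 pp.

-2.29 pp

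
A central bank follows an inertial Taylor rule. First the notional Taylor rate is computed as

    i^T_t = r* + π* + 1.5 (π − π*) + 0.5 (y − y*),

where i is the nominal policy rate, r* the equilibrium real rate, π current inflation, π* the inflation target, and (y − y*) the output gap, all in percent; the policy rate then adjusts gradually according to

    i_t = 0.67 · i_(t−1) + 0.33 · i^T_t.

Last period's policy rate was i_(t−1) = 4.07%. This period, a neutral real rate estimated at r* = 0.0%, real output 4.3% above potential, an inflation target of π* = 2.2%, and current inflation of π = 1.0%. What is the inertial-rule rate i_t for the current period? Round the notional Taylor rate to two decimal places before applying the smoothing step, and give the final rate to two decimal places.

Output 4.3% above potential → (y − y*) = 4.3.
i^T_t = 0.0 + 2.2 + 1.5 × (1.0 − 2.2) + 0.5 × 4.3
   = 0.0 + 2.2 − 1.8 + 2.15 = 2.55
i_t = 0.67 × 4.07 + 0.33 × 2.55 = 2.7269 + 0.8415 = 3.57

3.57%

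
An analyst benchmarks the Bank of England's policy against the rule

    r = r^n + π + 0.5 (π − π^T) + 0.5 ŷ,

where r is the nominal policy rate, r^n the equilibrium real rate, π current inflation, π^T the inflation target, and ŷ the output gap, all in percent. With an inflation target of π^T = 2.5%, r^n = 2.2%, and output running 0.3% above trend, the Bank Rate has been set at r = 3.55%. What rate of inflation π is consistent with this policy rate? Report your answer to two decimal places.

Output 0.3% above potential → ŷ = 0.3.
Collecting π: r = r^n + (1 + 0.5) π − 0.5 π^T + 0.5 ŷ
1.5 π = 3.55 − 2.2 + 0.5 × 2.5 − 0.5 × 0.3 = 2.45
π = 2.45 / 1.5 = 1.63

1.63%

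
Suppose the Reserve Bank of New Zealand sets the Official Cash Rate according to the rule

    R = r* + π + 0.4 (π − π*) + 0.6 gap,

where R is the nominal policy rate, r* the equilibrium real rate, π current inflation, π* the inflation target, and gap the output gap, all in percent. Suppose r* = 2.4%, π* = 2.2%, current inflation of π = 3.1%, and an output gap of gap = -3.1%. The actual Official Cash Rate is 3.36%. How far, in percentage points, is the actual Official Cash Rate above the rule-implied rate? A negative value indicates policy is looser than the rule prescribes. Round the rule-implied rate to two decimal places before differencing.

R = 2.4 + 3.1 + 0.4 × (3.1 − 2.2) + 0.6 × (-3.1)
   = 2.4 + 3.1 + 0.36 − 1.86 = 4.00
Deviation = 3.36 − 4.00 = -0.64 pp.

-0.64 pp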